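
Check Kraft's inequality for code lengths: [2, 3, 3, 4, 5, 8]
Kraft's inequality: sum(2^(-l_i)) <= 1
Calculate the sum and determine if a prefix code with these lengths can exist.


Sum = 2^(-2) + 2^(-3) + 2^(-3) + 2^(-4) + 2^(-5) + 2^(-8)
    = 0.25 + 0.125 + 0.125 + 0.0625 + 0.03125 + 0.00390625
    = 153/256 = 0.59765625
Since 0.59765625 <= 1, Kraft's inequality IS satisfied.
A prefix code with these lengths CAN exist.

Kraft sum = 0.59765625. Satisfied.


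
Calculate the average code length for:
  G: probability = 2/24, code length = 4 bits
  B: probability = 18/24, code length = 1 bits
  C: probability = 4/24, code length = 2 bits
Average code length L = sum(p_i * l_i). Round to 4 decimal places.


Weighted contributions p_i * l_i:
  G: (2/24) * 4 = 8/24
  B: (18/24) * 1 = 18/24
  C: (4/24) * 2 = 8/24
Sum = (8 + 18 + 8)/24 = 34/24

L = 34/24 = 1.4167 bits/symbol


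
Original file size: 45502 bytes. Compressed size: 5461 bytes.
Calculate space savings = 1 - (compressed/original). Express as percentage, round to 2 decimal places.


ratio = compressed/original = 5461/45502 = 0.120017
savings = 1 - ratio = 1 - 0.120017 = 0.879983
as a percentage: 0.879983 * 100 = 88.0%

Space savings = 1 - 5461/45502 = 88.0%


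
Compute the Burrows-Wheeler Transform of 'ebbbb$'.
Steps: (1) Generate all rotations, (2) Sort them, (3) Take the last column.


Rotations (sorted):
  0: $ebbbb -> last char: b
  1: b$ebbb -> last char: b
  2: bb$ebb -> last char: b
  3: bbb$eb -> last char: b
  4: bbbb$e -> last char: e
  5: ebbbb$ -> last char: $


BWT = bbbbe$


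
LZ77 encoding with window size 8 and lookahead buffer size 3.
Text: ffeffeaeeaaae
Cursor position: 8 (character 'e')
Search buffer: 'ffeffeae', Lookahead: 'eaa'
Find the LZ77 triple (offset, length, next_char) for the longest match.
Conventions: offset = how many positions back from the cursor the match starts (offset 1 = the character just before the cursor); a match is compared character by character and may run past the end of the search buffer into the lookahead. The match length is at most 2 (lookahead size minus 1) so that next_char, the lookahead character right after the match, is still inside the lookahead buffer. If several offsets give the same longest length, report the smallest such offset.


Try each offset into the search buffer:
  offset=1 (pos 7, char 'e'): match length 1
  offset=2 (pos 6, char 'a'): match length 0
  offset=3 (pos 5, char 'e'): match length 2
  offset=4 (pos 4, char 'f'): match length 0
  offset=5 (pos 3, char 'f'): match length 0
  offset=6 (pos 2, char 'e'): match length 1
  offset=7 (pos 1, char 'f'): match length 0
  offset=8 (pos 0, char 'f'): match length 0
Longest match has length 2 at offset 3.
next_char = character at position 8 + 2 = 10 -> 'a'

Best match: offset=3, length=2 (matching 'ea' starting at position 5)
LZ77 triple: (3, 2, 'a')


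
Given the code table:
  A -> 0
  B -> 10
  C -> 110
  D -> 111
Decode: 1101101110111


Decoding:
110 -> C
110 -> C
111 -> D
0 -> A
111 -> D


Result: CCDAD


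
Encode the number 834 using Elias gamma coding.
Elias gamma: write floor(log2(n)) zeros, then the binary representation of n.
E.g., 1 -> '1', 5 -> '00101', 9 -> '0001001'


num_bits = floor(log2(834)) + 1 = 10
leading_zeros = num_bits - 1 = 9
binary(834) = 1101000010

Elias gamma(834) = '000000000' + '1101000010' = 0000000001101000010 (19 bits)


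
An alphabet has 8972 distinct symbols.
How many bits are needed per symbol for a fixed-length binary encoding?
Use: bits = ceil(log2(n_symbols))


log2(8972) = 13.1312
Bracket: 2^13 = 8192 < 8972 <= 2^14 = 16384
So ceil(log2(8972)) = 14

bits = ceil(log2(8972)) = ceil(13.1312) = 14 bits


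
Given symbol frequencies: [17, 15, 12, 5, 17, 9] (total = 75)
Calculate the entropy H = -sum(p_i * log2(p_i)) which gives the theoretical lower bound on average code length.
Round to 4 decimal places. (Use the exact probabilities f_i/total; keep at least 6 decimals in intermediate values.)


Per-symbol terms -p_i * log2(p_i) with p_i = f_i/75:
  p = 17/75 = 0.226667: log2(p) = -2.141356, -p*log2(p) = 0.485374
  p = 15/75 = 0.200000: log2(p) = -2.321928, -p*log2(p) = 0.464386
  p = 12/75 = 0.160000: log2(p) = -2.643856, -p*log2(p) = 0.423017
  p = 5/75 = 0.066667: log2(p) = -3.906891, -p*log2(p) = 0.260459
  p = 17/75 = 0.226667: log2(p) = -2.141356, -p*log2(p) = 0.485374
  p = 9/75 = 0.120000: log2(p) = -3.058894, -p*log2(p) = 0.367067
H = 0.485374 + 0.464386 + 0.423017 + 0.260459 + 0.485374 + 0.367067 = 2.485677

H = 2.4857 bits/symbol


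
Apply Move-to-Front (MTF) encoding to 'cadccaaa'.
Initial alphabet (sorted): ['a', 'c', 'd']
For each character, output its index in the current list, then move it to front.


MTF encoding:
'c': index 1 in ['a', 'c', 'd'] -> ['c', 'a', 'd']
'a': index 1 in ['c', 'a', 'd'] -> ['a', 'c', 'd']
'd': index 2 in ['a', 'c', 'd'] -> ['d', 'a', 'c']
'c': index 2 in ['d', 'a', 'c'] -> ['c', 'd', 'a']
'c': index 0 in ['c', 'd', 'a'] -> ['c', 'd', 'a']
'a': index 2 in ['c', 'd', 'a'] -> ['a', 'c', 'd']
'a': index 0 in ['a', 'c', 'd'] -> ['a', 'c', 'd']
'a': index 0 in ['a', 'c', 'd'] -> ['a', 'c', 'd']


Output: [1, 1, 2, 2, 0, 2, 0, 0]


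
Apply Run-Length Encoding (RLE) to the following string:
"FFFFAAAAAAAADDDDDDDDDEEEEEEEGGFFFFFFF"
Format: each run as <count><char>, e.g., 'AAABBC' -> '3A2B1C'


Scanning runs left to right:
  i=0: run of 'F' x 4 -> '4F'
  i=4: run of 'A' x 8 -> '8A'
  i=12: run of 'D' x 9 -> '9D'
  i=21: run of 'E' x 7 -> '7E'
  i=28: run of 'G' x 2 -> '2G'
  i=30: run of 'F' x 7 -> '7F'

RLE = 4F8A9D7E2G7F


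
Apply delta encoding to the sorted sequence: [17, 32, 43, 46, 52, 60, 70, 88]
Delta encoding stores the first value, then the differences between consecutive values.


First value: 17
Deltas:
  32 - 17 = 15
  43 - 32 = 11
  46 - 43 = 3
  52 - 46 = 6
  60 - 52 = 8
  70 - 60 = 10
  88 - 70 = 18


Delta encoded: [17, 15, 11, 3, 6, 8, 10, 18]


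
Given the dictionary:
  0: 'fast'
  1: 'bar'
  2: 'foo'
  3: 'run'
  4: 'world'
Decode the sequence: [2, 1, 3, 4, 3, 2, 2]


Look up each index in the dictionary:
  2 -> 'foo'
  1 -> 'bar'
  3 -> 'run'
  4 -> 'world'
  3 -> 'run'
  2 -> 'foo'
  2 -> 'foo'

Decoded: "foo bar run world run foo foo"


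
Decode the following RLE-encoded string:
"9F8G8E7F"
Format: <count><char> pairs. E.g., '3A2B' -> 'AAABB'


Expanding each <count><char> pair:
  9F -> 'FFFFFFFFF'
  8G -> 'GGGGGGGG'
  8E -> 'EEEEEEEE'
  7F -> 'FFFFFFF'

Decoded = FFFFFFFFFGGGGGGGGEEEEEEEEFFFFFFF


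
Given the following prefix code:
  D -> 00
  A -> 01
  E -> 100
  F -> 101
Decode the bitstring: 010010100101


Decoding step by step:
Bits 01 -> A
Bits 00 -> D
Bits 101 -> F
Bits 00 -> D
Bits 101 -> F


Decoded message: ADFDF


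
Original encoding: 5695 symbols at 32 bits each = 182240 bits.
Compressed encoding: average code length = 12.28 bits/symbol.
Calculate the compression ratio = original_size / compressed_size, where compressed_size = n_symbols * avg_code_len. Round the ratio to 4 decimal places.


original_size = n_symbols * orig_bits = 5695 * 32 = 182240 bits
compressed_size = n_symbols * avg_code_len = 5695 * 12.28 = 69934.6 bits
ratio = original_size / compressed_size = 182240 / 69934.6 = 2.6059

Compression ratio = 2.6059


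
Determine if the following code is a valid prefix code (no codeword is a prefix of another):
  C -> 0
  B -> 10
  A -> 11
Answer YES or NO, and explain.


Checking each pair (does one codeword prefix another?):
  C='0' vs B='10': no prefix
  C='0' vs A='11': no prefix
  B='10' vs C='0': no prefix
  B='10' vs A='11': no prefix
  A='11' vs C='0': no prefix
  A='11' vs B='10': no prefix
No violation found over all pairs.

YES -- this is a valid prefix code. No codeword is a prefix of any other codeword.


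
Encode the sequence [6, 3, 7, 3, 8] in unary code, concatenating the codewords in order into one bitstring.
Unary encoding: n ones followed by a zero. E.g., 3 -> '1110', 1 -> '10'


Encode each number as n ones followed by a terminating 0:
  6 -> 1111110 (7 bits)
  3 -> 1110 (4 bits)
  7 -> 11111110 (8 bits)
  3 -> 1110 (4 bits)
  8 -> 111111110 (9 bits)
Total length = 7 + 4 + 8 + 4 + 9 = 32 bits.

Unary([6, 3, 7, 3, 8]) = 11111101110111111101110111111110 (32 bits)


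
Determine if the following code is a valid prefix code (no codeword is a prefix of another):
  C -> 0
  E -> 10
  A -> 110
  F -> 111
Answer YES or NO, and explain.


Checking each pair (does one codeword prefix another?):
  C='0' vs E='10': no prefix
  C='0' vs A='110': no prefix
  C='0' vs F='111': no prefix
  E='10' vs C='0': no prefix
  E='10' vs A='110': no prefix
  E='10' vs F='111': no prefix
  A='110' vs C='0': no prefix
  A='110' vs E='10': no prefix
  A='110' vs F='111': no prefix
  F='111' vs C='0': no prefix
  F='111' vs E='10': no prefix
  F='111' vs A='110': no prefix
No violation found over all pairs.

YES -- this is a valid prefix code. No codeword is a prefix of any other codeword.


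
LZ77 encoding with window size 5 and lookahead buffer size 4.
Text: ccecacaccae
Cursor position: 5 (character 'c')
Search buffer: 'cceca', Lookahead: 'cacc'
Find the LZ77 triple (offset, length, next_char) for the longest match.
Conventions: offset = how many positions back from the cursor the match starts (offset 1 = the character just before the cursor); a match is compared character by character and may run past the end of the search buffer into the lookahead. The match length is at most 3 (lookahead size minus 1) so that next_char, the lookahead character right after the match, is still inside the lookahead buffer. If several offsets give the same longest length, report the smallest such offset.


Try each offset into the search buffer:
  offset=1 (pos 4, char 'a'): match length 0
  offset=2 (pos 3, char 'c'): match length 3
  offset=3 (pos 2, char 'e'): match length 0
  offset=4 (pos 1, char 'c'): match length 1
  offset=5 (pos 0, char 'c'): match length 1
Longest match has length 3 at offset 2.
next_char = character at position 5 + 3 = 8 -> 'c'

Best match: offset=2, length=3 (matching 'cac' starting at position 3)
LZ77 triple: (2, 3, 'c')


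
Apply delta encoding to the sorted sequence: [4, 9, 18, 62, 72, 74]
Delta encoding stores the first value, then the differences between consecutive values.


First value: 4
Deltas:
  9 - 4 = 5
  18 - 9 = 9
  62 - 18 = 44
  72 - 62 = 10
  74 - 72 = 2


Delta encoded: [4, 5, 9, 44, 10, 2]


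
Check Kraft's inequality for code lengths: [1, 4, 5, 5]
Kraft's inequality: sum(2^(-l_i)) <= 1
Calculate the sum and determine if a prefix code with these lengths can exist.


Sum = 2^(-1) + 2^(-4) + 2^(-5) + 2^(-5)
    = 0.5 + 0.0625 + 0.03125 + 0.03125
    = 20/32 = 0.625
Since 0.625 <= 1, Kraft's inequality IS satisfied.
A prefix code with these lengths CAN exist.

Kraft sum = 0.625. Satisfied.


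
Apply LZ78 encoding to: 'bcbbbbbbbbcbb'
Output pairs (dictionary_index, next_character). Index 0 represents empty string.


LZ78 encoding steps:
Dictionary: {0: ''}
Step 1: w='' (idx 0), next='b' -> output (0, 'b'), add 'b' as idx 1
Step 2: w='' (idx 0), next='c' -> output (0, 'c'), add 'c' as idx 2
Step 3: w='b' (idx 1), next='b' -> output (1, 'b'), add 'bb' as idx 3
Step 4: w='bb' (idx 3), next='b' -> output (3, 'b'), add 'bbb' as idx 4
Step 5: w='bbb' (idx 4), next='c' -> output (4, 'c'), add 'bbbc' as idx 5
Step 6: w='bb' (idx 3), end of input -> output (3, '')


Encoded: [(0, 'b'), (0, 'c'), (1, 'b'), (3, 'b'), (4, 'c'), (3, '')]


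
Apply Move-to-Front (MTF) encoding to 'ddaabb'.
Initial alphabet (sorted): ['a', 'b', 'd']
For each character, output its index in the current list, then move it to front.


MTF encoding:
'd': index 2 in ['a', 'b', 'd'] -> ['d', 'a', 'b']
'd': index 0 in ['d', 'a', 'b'] -> ['d', 'a', 'b']
'a': index 1 in ['d', 'a', 'b'] -> ['a', 'd', 'b']
'a': index 0 in ['a', 'd', 'b'] -> ['a', 'd', 'b']
'b': index 2 in ['a', 'd', 'b'] -> ['b', 'a', 'd']
'b': index 0 in ['b', 'a', 'd'] -> ['b', 'a', 'd']


Output: [2, 0, 1, 0, 2, 0]


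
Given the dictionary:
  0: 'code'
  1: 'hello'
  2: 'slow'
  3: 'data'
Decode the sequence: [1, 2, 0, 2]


Look up each index in the dictionary:
  1 -> 'hello'
  2 -> 'slow'
  0 -> 'code'
  2 -> 'slow'

Decoded: "hello slow code slow"


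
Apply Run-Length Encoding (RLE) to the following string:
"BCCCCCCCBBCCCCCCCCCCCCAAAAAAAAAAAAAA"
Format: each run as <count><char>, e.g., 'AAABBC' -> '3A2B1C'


Scanning runs left to right:
  i=0: run of 'B' x 1 -> '1B'
  i=1: run of 'C' x 7 -> '7C'
  i=8: run of 'B' x 2 -> '2B'
  i=10: run of 'C' x 12 -> '12C'
  i=22: run of 'A' x 14 -> '14A'

RLE = 1B7C2B12C14A


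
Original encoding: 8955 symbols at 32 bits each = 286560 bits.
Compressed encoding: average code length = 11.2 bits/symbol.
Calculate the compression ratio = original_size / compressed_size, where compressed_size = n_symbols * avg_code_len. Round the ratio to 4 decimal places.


original_size = n_symbols * orig_bits = 8955 * 32 = 286560 bits
compressed_size = n_symbols * avg_code_len = 8955 * 11.2 = 100296.0 bits
ratio = original_size / compressed_size = 286560 / 100296.0 = 2.8571

Compression ratio = 2.8571


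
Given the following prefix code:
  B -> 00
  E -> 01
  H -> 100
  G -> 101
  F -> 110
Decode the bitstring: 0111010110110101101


Decoding step by step:
Bits 01 -> E
Bits 110 -> F
Bits 101 -> G
Bits 101 -> G
Bits 101 -> G
Bits 01 -> E
Bits 101 -> G


Decoded message: EFGGGEG


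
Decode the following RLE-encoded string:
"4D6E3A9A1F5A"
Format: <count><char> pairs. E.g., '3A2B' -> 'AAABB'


Expanding each <count><char> pair:
  4D -> 'DDDD'
  6E -> 'EEEEEE'
  3A -> 'AAA'
  9A -> 'AAAAAAAAA'
  1F -> 'F'
  5A -> 'AAAAA'

Decoded = DDDDEEEEEEAAAAAAAAAAAAFAAAAA


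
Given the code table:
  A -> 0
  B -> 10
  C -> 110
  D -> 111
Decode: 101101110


Decoding:
10 -> B
110 -> C
111 -> D
0 -> A


Result: BCDA


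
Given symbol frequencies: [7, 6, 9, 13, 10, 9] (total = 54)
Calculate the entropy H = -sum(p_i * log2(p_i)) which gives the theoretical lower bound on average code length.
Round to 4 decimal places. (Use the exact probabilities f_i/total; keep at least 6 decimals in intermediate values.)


Per-symbol terms -p_i * log2(p_i) with p_i = f_i/54:
  p = 7/54 = 0.129630: log2(p) = -2.947533, -p*log2(p) = 0.382088
  p = 6/54 = 0.111111: log2(p) = -3.169925, -p*log2(p) = 0.352214
  p = 9/54 = 0.166667: log2(p) = -2.584963, -p*log2(p) = 0.430827
  p = 13/54 = 0.240741: log2(p) = -2.054448, -p*log2(p) = 0.494589
  p = 10/54 = 0.185185: log2(p) = -2.432959, -p*log2(p) = 0.450548
  p = 9/54 = 0.166667: log2(p) = -2.584963, -p*log2(p) = 0.430827
H = 0.382088 + 0.352214 + 0.430827 + 0.494589 + 0.450548 + 0.430827 = 2.541093

H = 2.5411 bits/symbol


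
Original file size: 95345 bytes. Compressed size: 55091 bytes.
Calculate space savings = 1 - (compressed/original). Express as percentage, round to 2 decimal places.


ratio = compressed/original = 55091/95345 = 0.577807
savings = 1 - ratio = 1 - 0.577807 = 0.422193
as a percentage: 0.422193 * 100 = 42.22%

Space savings = 1 - 55091/95345 = 42.22%


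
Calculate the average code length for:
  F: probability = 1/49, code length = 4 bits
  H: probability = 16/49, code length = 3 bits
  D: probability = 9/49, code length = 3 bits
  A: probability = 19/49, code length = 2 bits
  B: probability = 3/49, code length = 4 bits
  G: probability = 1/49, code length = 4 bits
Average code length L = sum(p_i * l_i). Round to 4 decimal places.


Weighted contributions p_i * l_i:
  F: (1/49) * 4 = 4/49
  H: (16/49) * 3 = 48/49
  D: (9/49) * 3 = 27/49
  A: (19/49) * 2 = 38/49
  B: (3/49) * 4 = 12/49
  G: (1/49) * 4 = 4/49
Sum = (4 + 48 + 27 + 38 + 12 + 4)/49 = 133/49

L = 133/49 = 2.7143 bits/symbol


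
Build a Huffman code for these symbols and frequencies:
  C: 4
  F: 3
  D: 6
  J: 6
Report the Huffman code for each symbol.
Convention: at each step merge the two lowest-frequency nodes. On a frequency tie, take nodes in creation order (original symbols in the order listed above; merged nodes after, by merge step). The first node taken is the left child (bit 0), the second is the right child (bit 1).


Huffman tree construction:
Step 1: Merge F(3) + C(4) = 7
Step 2: Merge D(6) + J(6) = 12
Step 3: Merge (F+C)(7) + (D+J)(12) = 19
Read each symbol's code off the tree from the root (left child = 0, right child = 1).

Codes:
  C: 01 (length 2)
  F: 00 (length 2)
  D: 10 (length 2)
  J: 11 (length 2)
Average code length: 38/19 = 2.0000 bits/symbol


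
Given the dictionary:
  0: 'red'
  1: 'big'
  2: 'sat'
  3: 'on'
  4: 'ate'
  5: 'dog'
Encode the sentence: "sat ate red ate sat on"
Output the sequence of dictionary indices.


Look up each word in the dictionary:
  'sat' -> 2
  'ate' -> 4
  'red' -> 0
  'ate' -> 4
  'sat' -> 2
  'on' -> 3

Encoded: [2, 4, 0, 4, 2, 3]


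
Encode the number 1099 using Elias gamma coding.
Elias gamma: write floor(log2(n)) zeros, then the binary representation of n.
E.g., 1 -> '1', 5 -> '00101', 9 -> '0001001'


num_bits = floor(log2(1099)) + 1 = 11
leading_zeros = num_bits - 1 = 10
binary(1099) = 10001001011

Elias gamma(1099) = '0000000000' + '10001001011' = 000000000010001001011 (21 bits)


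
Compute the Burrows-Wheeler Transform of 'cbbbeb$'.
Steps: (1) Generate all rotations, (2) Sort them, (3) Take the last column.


Rotations (sorted):
  0: $cbbbeb -> last char: b
  1: b$cbbbe -> last char: e
  2: bbbeb$c -> last char: c
  3: bbeb$cb -> last char: b
  4: beb$cbb -> last char: b
  5: cbbbeb$ -> last char: $
  6: eb$cbbb -> last char: b


BWT = becbb$b


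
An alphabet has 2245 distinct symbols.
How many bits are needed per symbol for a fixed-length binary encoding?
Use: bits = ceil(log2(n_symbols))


log2(2245) = 11.1325
Bracket: 2^11 = 2048 < 2245 <= 2^12 = 4096
So ceil(log2(2245)) = 12

bits = ceil(log2(2245)) = ceil(11.1325) = 12 bits


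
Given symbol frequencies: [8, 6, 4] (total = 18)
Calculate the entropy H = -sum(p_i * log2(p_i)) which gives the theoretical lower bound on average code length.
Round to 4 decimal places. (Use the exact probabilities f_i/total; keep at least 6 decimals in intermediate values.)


Per-symbol terms -p_i * log2(p_i) with p_i = f_i/18:
  p = 8/18 = 0.444444: log2(p) = -1.169925, -p*log2(p) = 0.519967
  p = 6/18 = 0.333333: log2(p) = -1.584963, -p*log2(p) = 0.528321
  p = 4/18 = 0.222222: log2(p) = -2.169925, -p*log2(p) = 0.482206
H = 0.519967 + 0.528321 + 0.482206 = 1.530494

H = 1.5305 bits/symbol


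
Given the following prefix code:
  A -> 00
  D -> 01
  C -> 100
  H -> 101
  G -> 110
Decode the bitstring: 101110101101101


Decoding step by step:
Bits 101 -> H
Bits 110 -> G
Bits 101 -> H
Bits 101 -> H
Bits 101 -> H


Decoded message: HGHHH


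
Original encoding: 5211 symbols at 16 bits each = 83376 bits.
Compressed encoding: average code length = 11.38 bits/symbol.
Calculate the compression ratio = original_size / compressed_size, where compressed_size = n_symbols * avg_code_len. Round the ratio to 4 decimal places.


original_size = n_symbols * orig_bits = 5211 * 16 = 83376 bits
compressed_size = n_symbols * avg_code_len = 5211 * 11.38 = 59301.18 bits
ratio = original_size / compressed_size = 83376 / 59301.18 = 1.406

Compression ratio = 1.406


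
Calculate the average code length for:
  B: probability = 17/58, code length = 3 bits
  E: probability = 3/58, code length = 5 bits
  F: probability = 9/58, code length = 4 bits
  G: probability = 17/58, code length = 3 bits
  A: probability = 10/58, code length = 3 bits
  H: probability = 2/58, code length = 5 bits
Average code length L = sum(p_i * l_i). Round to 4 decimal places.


Weighted contributions p_i * l_i:
  B: (17/58) * 3 = 51/58
  E: (3/58) * 5 = 15/58
  F: (9/58) * 4 = 36/58
  G: (17/58) * 3 = 51/58
  A: (10/58) * 3 = 30/58
  H: (2/58) * 5 = 10/58
Sum = (51 + 15 + 36 + 51 + 30 + 10)/58 = 193/58

L = 193/58 = 3.3276 bits/symbol


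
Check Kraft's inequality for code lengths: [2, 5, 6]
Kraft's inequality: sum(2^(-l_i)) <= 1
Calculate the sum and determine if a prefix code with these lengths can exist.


Sum = 2^(-2) + 2^(-5) + 2^(-6)
    = 0.25 + 0.03125 + 0.015625
    = 19/64 = 0.296875
Since 0.296875 <= 1, Kraft's inequality IS satisfied.
A prefix code with these lengths CAN exist.

Kraft sum = 0.296875. Satisfied.


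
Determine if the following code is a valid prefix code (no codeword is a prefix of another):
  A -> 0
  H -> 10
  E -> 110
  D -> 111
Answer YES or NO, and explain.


Checking each pair (does one codeword prefix another?):
  A='0' vs H='10': no prefix
  A='0' vs E='110': no prefix
  A='0' vs D='111': no prefix
  H='10' vs A='0': no prefix
  H='10' vs E='110': no prefix
  H='10' vs D='111': no prefix
  E='110' vs A='0': no prefix
  E='110' vs H='10': no prefix
  E='110' vs D='111': no prefix
  D='111' vs A='0': no prefix
  D='111' vs H='10': no prefix
  D='111' vs E='110': no prefix
No violation found over all pairs.

YES -- this is a valid prefix code. No codeword is a prefix of any other codeword.


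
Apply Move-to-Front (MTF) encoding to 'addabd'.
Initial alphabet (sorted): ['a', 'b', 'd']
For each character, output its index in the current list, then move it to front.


MTF encoding:
'a': index 0 in ['a', 'b', 'd'] -> ['a', 'b', 'd']
'd': index 2 in ['a', 'b', 'd'] -> ['d', 'a', 'b']
'd': index 0 in ['d', 'a', 'b'] -> ['d', 'a', 'b']
'a': index 1 in ['d', 'a', 'b'] -> ['a', 'd', 'b']
'b': index 2 in ['a', 'd', 'b'] -> ['b', 'a', 'd']
'd': index 2 in ['b', 'a', 'd'] -> ['d', 'b', 'a']


Output: [0, 2, 0, 1, 2, 2]


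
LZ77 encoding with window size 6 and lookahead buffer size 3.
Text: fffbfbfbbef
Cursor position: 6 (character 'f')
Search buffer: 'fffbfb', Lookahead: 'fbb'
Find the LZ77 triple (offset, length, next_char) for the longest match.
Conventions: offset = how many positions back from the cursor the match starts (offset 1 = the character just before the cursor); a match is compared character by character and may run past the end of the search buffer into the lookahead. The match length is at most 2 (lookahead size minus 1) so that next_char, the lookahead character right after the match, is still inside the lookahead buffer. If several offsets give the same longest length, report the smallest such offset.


Try each offset into the search buffer:
  offset=1 (pos 5, char 'b'): match length 0
  offset=2 (pos 4, char 'f'): match length 2
  offset=3 (pos 3, char 'b'): match length 0
  offset=4 (pos 2, char 'f'): match length 2
  offset=5 (pos 1, char 'f'): match length 1
  offset=6 (pos 0, char 'f'): match length 1
Longest match has length 2, found at offsets 2, 4; take the smallest, offset 2.
next_char = character at position 6 + 2 = 8 -> 'b'

Best match: offset=2, length=2 (matching 'fb' starting at position 4)
LZ77 triple: (2, 2, 'b')


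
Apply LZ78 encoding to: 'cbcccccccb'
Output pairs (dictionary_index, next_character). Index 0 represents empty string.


LZ78 encoding steps:
Dictionary: {0: ''}
Step 1: w='' (idx 0), next='c' -> output (0, 'c'), add 'c' as idx 1
Step 2: w='' (idx 0), next='b' -> output (0, 'b'), add 'b' as idx 2
Step 3: w='c' (idx 1), next='c' -> output (1, 'c'), add 'cc' as idx 3
Step 4: w='cc' (idx 3), next='c' -> output (3, 'c'), add 'ccc' as idx 4
Step 5: w='cc' (idx 3), next='b' -> output (3, 'b'), add 'ccb' as idx 5


Encoded: [(0, 'c'), (0, 'b'), (1, 'c'), (3, 'c'), (3, 'b')]


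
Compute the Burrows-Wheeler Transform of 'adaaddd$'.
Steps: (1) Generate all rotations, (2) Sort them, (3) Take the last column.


Rotations (sorted):
  0: $adaaddd -> last char: d
  1: aaddd$ad -> last char: d
  2: adaaddd$ -> last char: $
  3: addd$ada -> last char: a
  4: d$adaadd -> last char: d
  5: daaddd$a -> last char: a
  6: dd$adaad -> last char: d
  7: ddd$adaa -> last char: a


BWT = dd$adada


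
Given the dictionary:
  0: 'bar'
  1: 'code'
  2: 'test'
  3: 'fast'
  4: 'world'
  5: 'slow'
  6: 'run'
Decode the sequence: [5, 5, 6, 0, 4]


Look up each index in the dictionary:
  5 -> 'slow'
  5 -> 'slow'
  6 -> 'run'
  0 -> 'bar'
  4 -> 'world'

Decoded: "slow slow run bar world"


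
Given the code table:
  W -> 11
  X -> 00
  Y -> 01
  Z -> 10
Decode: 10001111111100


Decoding:
10 -> Z
00 -> X
11 -> W
11 -> W
11 -> W
11 -> W
00 -> X


Result: ZXWWWWX


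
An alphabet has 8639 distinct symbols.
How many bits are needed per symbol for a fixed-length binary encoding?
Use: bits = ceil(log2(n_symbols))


log2(8639) = 13.0766
Bracket: 2^13 = 8192 < 8639 <= 2^14 = 16384
So ceil(log2(8639)) = 14

bits = ceil(log2(8639)) = ceil(13.0766) = 14 bits


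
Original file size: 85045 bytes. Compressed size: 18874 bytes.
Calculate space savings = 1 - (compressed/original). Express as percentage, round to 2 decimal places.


ratio = compressed/original = 18874/85045 = 0.22193
savings = 1 - ratio = 1 - 0.22193 = 0.77807
as a percentage: 0.77807 * 100 = 77.81%

Space savings = 1 - 18874/85045 = 77.81%


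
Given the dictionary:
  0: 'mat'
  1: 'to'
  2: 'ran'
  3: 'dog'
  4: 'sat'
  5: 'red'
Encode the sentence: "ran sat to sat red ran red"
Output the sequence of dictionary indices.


Look up each word in the dictionary:
  'ran' -> 2
  'sat' -> 4
  'to' -> 1
  'sat' -> 4
  'red' -> 5
  'ran' -> 2
  'red' -> 5

Encoded: [2, 4, 1, 4, 5, 2, 5]


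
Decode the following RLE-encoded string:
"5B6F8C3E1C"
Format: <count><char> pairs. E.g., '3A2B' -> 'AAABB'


Expanding each <count><char> pair:
  5B -> 'BBBBB'
  6F -> 'FFFFFF'
  8C -> 'CCCCCCCC'
  3E -> 'EEE'
  1C -> 'C'

Decoded = BBBBBFFFFFFCCCCCCCCEEEC


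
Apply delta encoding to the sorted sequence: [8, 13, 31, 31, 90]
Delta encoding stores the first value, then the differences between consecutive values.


First value: 8
Deltas:
  13 - 8 = 5
  31 - 13 = 18
  31 - 31 = 0
  90 - 31 = 59


Delta encoded: [8, 5, 18, 0, 59]


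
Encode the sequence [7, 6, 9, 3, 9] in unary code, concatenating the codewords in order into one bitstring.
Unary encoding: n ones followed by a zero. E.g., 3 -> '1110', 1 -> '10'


Encode each number as n ones followed by a terminating 0:
  7 -> 11111110 (8 bits)
  6 -> 1111110 (7 bits)
  9 -> 1111111110 (10 bits)
  3 -> 1110 (4 bits)
  9 -> 1111111110 (10 bits)
Total length = 8 + 7 + 10 + 4 + 10 = 39 bits.

Unary([7, 6, 9, 3, 9]) = 111111101111110111111111011101111111110 (39 bits)


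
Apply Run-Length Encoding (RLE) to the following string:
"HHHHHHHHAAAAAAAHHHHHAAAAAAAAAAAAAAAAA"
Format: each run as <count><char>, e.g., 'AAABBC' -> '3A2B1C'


Scanning runs left to right:
  i=0: run of 'H' x 8 -> '8H'
  i=8: run of 'A' x 7 -> '7A'
  i=15: run of 'H' x 5 -> '5H'
  i=20: run of 'A' x 17 -> '17A'

RLE = 8H7A5H17A


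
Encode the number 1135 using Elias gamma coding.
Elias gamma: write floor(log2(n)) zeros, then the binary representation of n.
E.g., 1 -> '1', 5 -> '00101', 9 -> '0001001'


num_bits = floor(log2(1135)) + 1 = 11
leading_zeros = num_bits - 1 = 10
binary(1135) = 10001101111

Elias gamma(1135) = '0000000000' + '10001101111' = 000000000010001101111 (21 bits)


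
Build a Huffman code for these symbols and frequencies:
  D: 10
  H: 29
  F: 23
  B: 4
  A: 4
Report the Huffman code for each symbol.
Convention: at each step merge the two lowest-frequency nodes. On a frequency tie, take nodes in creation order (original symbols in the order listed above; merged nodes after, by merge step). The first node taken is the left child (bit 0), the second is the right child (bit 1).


Huffman tree construction:
Step 1: Merge B(4) + A(4) = 8
Step 2: Merge (B+A)(8) + D(10) = 18
Step 3: Merge ((B+A)+D)(18) + F(23) = 41
Step 4: Merge H(29) + (((B+A)+D)+F)(41) = 70
Read each symbol's code off the tree from the root (left child = 0, right child = 1).

Codes:
  D: 101 (length 3)
  H: 0 (length 1)
  F: 11 (length 2)
  B: 1000 (length 4)
  A: 1001 (length 4)
Average code length: 137/70 = 1.9571 bits/symbol


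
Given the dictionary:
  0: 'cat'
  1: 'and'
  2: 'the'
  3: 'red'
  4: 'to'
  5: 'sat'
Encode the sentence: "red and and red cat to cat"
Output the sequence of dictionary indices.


Look up each word in the dictionary:
  'red' -> 3
  'and' -> 1
  'and' -> 1
  'red' -> 3
  'cat' -> 0
  'to' -> 4
  'cat' -> 0

Encoded: [3, 1, 1, 3, 0, 4, 0]


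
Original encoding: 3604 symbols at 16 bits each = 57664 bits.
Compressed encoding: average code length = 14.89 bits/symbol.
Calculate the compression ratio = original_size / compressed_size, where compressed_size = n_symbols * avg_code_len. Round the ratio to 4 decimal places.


original_size = n_symbols * orig_bits = 3604 * 16 = 57664 bits
compressed_size = n_symbols * avg_code_len = 3604 * 14.89 = 53663.56 bits
ratio = original_size / compressed_size = 57664 / 53663.56 = 1.0745

Compression ratio = 1.0745


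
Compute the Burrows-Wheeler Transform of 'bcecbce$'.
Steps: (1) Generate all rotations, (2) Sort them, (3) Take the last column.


Rotations (sorted):
  0: $bcecbce -> last char: e
  1: bce$bcec -> last char: c
  2: bcecbce$ -> last char: $
  3: cbce$bce -> last char: e
  4: ce$bcecb -> last char: b
  5: cecbce$b -> last char: b
  6: e$bcecbc -> last char: c
  7: ecbce$bc -> last char: c


BWT = ec$ebbcc


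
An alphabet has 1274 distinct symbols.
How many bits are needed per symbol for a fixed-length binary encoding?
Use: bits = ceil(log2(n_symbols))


log2(1274) = 10.3151
Bracket: 2^10 = 1024 < 1274 <= 2^11 = 2048
So ceil(log2(1274)) = 11

bits = ceil(log2(1274)) = ceil(10.3151) = 11 bits


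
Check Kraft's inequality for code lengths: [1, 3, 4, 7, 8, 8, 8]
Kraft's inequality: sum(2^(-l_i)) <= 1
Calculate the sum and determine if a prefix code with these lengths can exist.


Sum = 2^(-1) + 2^(-3) + 2^(-4) + 2^(-7) + 2^(-8) + 2^(-8) + 2^(-8)
    = 0.5 + 0.125 + 0.0625 + 0.0078125 + 0.00390625 + 0.00390625 + 0.00390625
    = 181/256 = 0.70703125
Since 0.70703125 <= 1, Kraft's inequality IS satisfied.
A prefix code with these lengths CAN exist.

Kraft sum = 0.70703125. Satisfied.


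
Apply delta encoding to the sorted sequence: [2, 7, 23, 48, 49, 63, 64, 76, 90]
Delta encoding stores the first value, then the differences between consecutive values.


First value: 2
Deltas:
  7 - 2 = 5
  23 - 7 = 16
  48 - 23 = 25
  49 - 48 = 1
  63 - 49 = 14
  64 - 63 = 1
  76 - 64 = 12
  90 - 76 = 14


Delta encoded: [2, 5, 16, 25, 1, 14, 1, 12, 14]


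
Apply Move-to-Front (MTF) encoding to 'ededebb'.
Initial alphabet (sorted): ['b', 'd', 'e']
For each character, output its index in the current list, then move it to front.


MTF encoding:
'e': index 2 in ['b', 'd', 'e'] -> ['e', 'b', 'd']
'd': index 2 in ['e', 'b', 'd'] -> ['d', 'e', 'b']
'e': index 1 in ['d', 'e', 'b'] -> ['e', 'd', 'b']
'd': index 1 in ['e', 'd', 'b'] -> ['d', 'e', 'b']
'e': index 1 in ['d', 'e', 'b'] -> ['e', 'd', 'b']
'b': index 2 in ['e', 'd', 'b'] -> ['b', 'e', 'd']
'b': index 0 in ['b', 'e', 'd'] -> ['b', 'e', 'd']


Output: [2, 2, 1, 1, 1, 2, 0]


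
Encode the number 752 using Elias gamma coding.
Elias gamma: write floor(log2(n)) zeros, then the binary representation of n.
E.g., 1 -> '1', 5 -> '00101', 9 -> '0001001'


num_bits = floor(log2(752)) + 1 = 10
leading_zeros = num_bits - 1 = 9
binary(752) = 1011110000

Elias gamma(752) = '000000000' + '1011110000' = 0000000001011110000 (19 bits)


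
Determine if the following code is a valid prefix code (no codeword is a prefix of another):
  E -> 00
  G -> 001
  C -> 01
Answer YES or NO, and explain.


Checking each pair (does one codeword prefix another?):
  E='00' vs G='001': prefix -- VIOLATION

NO -- this is NOT a valid prefix code. E (00) is a prefix of G (001).


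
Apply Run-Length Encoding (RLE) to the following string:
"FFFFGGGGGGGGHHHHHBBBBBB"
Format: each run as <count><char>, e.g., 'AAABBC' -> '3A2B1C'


Scanning runs left to right:
  i=0: run of 'F' x 4 -> '4F'
  i=4: run of 'G' x 8 -> '8G'
  i=12: run of 'H' x 5 -> '5H'
  i=17: run of 'B' x 6 -> '6B'

RLE = 4F8G5H6B


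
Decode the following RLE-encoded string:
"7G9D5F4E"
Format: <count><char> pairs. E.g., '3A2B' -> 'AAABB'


Expanding each <count><char> pair:
  7G -> 'GGGGGGG'
  9D -> 'DDDDDDDDD'
  5F -> 'FFFFF'
  4E -> 'EEEE'

Decoded = GGGGGGGDDDDDDDDDFFFFFEEEE


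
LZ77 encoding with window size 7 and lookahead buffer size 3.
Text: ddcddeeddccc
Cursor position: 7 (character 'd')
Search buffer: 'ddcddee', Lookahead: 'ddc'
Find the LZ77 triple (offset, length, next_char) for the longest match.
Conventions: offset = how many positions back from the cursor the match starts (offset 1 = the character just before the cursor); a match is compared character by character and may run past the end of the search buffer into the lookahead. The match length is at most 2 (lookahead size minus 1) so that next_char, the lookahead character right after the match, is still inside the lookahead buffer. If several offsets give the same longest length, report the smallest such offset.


Try each offset into the search buffer:
  offset=1 (pos 6, char 'e'): match length 0
  offset=2 (pos 5, char 'e'): match length 0
  offset=3 (pos 4, char 'd'): match length 1
  offset=4 (pos 3, char 'd'): match length 2
  offset=5 (pos 2, char 'c'): match length 0
  offset=6 (pos 1, char 'd'): match length 1
  offset=7 (pos 0, char 'd'): match length 2
Longest match has length 2, found at offsets 4, 7; take the smallest, offset 4.
next_char = character at position 7 + 2 = 9 -> 'c'

Best match: offset=4, length=2 (matching 'dd' starting at position 3)
LZ77 triple: (4, 2, 'c')


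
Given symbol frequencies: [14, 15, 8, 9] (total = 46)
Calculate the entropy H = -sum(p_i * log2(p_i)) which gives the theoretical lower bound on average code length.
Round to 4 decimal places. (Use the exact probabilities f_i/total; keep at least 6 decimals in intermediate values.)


Per-symbol terms -p_i * log2(p_i) with p_i = f_i/46:
  p = 14/46 = 0.304348: log2(p) = -1.716207, -p*log2(p) = 0.522324
  p = 15/46 = 0.326087: log2(p) = -1.616671, -p*log2(p) = 0.527175
  p = 8/46 = 0.173913: log2(p) = -2.523562, -p*log2(p) = 0.438880
  p = 9/46 = 0.195652: log2(p) = -2.353637, -p*log2(p) = 0.460494
H = 0.522324 + 0.527175 + 0.438880 + 0.460494 = 1.948873

H = 1.9489 bits/symbol


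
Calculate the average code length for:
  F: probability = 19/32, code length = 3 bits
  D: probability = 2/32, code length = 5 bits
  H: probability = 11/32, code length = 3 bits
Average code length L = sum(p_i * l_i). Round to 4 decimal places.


Weighted contributions p_i * l_i:
  F: (19/32) * 3 = 57/32
  D: (2/32) * 5 = 10/32
  H: (11/32) * 3 = 33/32
Sum = (57 + 10 + 33)/32 = 100/32

L = 100/32 = 3.1250 bits/symbol


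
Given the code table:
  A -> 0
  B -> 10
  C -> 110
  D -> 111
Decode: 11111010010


Decoding:
111 -> D
110 -> C
10 -> B
0 -> A
10 -> B


Result: DCBAB


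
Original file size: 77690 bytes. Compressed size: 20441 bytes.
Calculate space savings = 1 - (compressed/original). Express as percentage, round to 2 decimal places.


ratio = compressed/original = 20441/77690 = 0.26311
savings = 1 - ratio = 1 - 0.26311 = 0.73689
as a percentage: 0.73689 * 100 = 73.69%

Space savings = 1 - 20441/77690 = 73.69%


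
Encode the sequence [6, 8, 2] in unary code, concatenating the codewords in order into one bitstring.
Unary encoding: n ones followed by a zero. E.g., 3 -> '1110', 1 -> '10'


Encode each number as n ones followed by a terminating 0:
  6 -> 1111110 (7 bits)
  8 -> 111111110 (9 bits)
  2 -> 110 (3 bits)
Total length = 7 + 9 + 3 = 19 bits.

Unary([6, 8, 2]) = 1111110111111110110 (19 bits)


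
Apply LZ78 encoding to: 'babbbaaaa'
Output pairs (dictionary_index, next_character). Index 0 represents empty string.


LZ78 encoding steps:
Dictionary: {0: ''}
Step 1: w='' (idx 0), next='b' -> output (0, 'b'), add 'b' as idx 1
Step 2: w='' (idx 0), next='a' -> output (0, 'a'), add 'a' as idx 2
Step 3: w='b' (idx 1), next='b' -> output (1, 'b'), add 'bb' as idx 3
Step 4: w='b' (idx 1), next='a' -> output (1, 'a'), add 'ba' as idx 4
Step 5: w='a' (idx 2), next='a' -> output (2, 'a'), add 'aa' as idx 5
Step 6: w='a' (idx 2), end of input -> output (2, '')


Encoded: [(0, 'b'), (0, 'a'), (1, 'b'), (1, 'a'), (2, 'a'), (2, '')]


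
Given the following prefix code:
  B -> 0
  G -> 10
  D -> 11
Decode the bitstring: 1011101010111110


Decoding step by step:
Bits 10 -> G
Bits 11 -> D
Bits 10 -> G
Bits 10 -> G
Bits 10 -> G
Bits 11 -> D
Bits 11 -> D
Bits 10 -> G


Decoded message: GDGGGDDG


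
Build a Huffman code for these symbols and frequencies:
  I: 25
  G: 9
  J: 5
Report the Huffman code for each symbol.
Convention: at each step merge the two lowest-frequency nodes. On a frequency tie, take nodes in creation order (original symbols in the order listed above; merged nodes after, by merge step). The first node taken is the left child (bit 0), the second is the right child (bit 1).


Huffman tree construction:
Step 1: Merge J(5) + G(9) = 14
Step 2: Merge (J+G)(14) + I(25) = 39
Read each symbol's code off the tree from the root (left child = 0, right child = 1).

Codes:
  I: 1 (length 1)
  G: 01 (length 2)
  J: 00 (length 2)
Average code length: 53/39 = 1.3590 bits/symbol


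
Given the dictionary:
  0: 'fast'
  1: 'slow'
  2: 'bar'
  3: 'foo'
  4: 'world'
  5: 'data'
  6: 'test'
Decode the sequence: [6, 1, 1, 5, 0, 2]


Look up each index in the dictionary:
  6 -> 'test'
  1 -> 'slow'
  1 -> 'slow'
  5 -> 'data'
  0 -> 'fast'
  2 -> 'bar'

Decoded: "test slow slow data fast bar"


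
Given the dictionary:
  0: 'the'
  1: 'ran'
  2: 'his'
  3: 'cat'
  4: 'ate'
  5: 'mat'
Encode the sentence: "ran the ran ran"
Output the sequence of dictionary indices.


Look up each word in the dictionary:
  'ran' -> 1
  'the' -> 0
  'ran' -> 1
  'ran' -> 1

Encoded: [1, 0, 1, 1]


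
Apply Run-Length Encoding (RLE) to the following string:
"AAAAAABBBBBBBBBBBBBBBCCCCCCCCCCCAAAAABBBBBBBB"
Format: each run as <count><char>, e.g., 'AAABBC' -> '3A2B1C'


Scanning runs left to right:
  i=0: run of 'A' x 6 -> '6A'
  i=6: run of 'B' x 15 -> '15B'
  i=21: run of 'C' x 11 -> '11C'
  i=32: run of 'A' x 5 -> '5A'
  i=37: run of 'B' x 8 -> '8B'

RLE = 6A15B11C5A8B


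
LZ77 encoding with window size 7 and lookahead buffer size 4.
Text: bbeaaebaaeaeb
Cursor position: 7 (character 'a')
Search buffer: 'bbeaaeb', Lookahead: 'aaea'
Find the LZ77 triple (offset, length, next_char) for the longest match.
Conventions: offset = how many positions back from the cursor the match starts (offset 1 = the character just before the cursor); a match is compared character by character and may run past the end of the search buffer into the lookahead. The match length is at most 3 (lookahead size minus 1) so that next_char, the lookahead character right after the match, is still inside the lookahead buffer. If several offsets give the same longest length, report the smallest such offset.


Try each offset into the search buffer:
  offset=1 (pos 6, char 'b'): match length 0
  offset=2 (pos 5, char 'e'): match length 0
  offset=3 (pos 4, char 'a'): match length 1
  offset=4 (pos 3, char 'a'): match length 3
  offset=5 (pos 2, char 'e'): match length 0
  offset=6 (pos 1, char 'b'): match length 0
  offset=7 (pos 0, char 'b'): match length 0
Longest match has length 3 at offset 4.
next_char = character at position 7 + 3 = 10 -> 'a'

Best match: offset=4, length=3 (matching 'aae' starting at position 3)
LZ77 triple: (4, 3, 'a')


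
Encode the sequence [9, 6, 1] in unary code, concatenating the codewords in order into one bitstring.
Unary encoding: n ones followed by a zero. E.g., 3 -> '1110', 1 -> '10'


Encode each number as n ones followed by a terminating 0:
  9 -> 1111111110 (10 bits)
  6 -> 1111110 (7 bits)
  1 -> 10 (2 bits)
Total length = 10 + 7 + 2 = 19 bits.

Unary([9, 6, 1]) = 1111111110111111010 (19 bits)


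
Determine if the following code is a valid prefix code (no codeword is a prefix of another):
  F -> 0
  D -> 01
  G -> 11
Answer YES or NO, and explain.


Checking each pair (does one codeword prefix another?):
  F='0' vs D='01': prefix -- VIOLATION

NO -- this is NOT a valid prefix code. F (0) is a prefix of D (01).
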